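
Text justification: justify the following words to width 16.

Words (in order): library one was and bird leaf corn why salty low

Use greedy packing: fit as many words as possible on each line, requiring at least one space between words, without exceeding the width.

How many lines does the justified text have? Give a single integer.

Answer: 4

Derivation:
Line 1: ['library', 'one', 'was'] (min_width=15, slack=1)
Line 2: ['and', 'bird', 'leaf'] (min_width=13, slack=3)
Line 3: ['corn', 'why', 'salty'] (min_width=14, slack=2)
Line 4: ['low'] (min_width=3, slack=13)
Total lines: 4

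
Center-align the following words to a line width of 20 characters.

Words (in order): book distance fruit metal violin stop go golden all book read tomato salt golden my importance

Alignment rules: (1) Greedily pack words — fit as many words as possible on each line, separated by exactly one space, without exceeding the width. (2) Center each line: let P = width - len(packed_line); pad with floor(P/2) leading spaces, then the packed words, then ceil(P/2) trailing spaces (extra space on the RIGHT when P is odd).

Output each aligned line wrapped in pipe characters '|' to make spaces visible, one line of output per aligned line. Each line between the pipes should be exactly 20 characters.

Answer: |book distance fruit |
|metal violin stop go|
|golden all book read|
| tomato salt golden |
|   my importance    |

Derivation:
Line 1: ['book', 'distance', 'fruit'] (min_width=19, slack=1)
Line 2: ['metal', 'violin', 'stop', 'go'] (min_width=20, slack=0)
Line 3: ['golden', 'all', 'book', 'read'] (min_width=20, slack=0)
Line 4: ['tomato', 'salt', 'golden'] (min_width=18, slack=2)
Line 5: ['my', 'importance'] (min_width=13, slack=7)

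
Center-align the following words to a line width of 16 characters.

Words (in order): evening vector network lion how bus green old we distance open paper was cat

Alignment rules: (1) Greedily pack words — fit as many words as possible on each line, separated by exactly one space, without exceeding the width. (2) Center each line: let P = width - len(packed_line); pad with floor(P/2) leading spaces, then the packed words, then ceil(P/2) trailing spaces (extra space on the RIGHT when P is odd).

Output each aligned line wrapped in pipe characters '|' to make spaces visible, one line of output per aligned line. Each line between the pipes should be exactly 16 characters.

Line 1: ['evening', 'vector'] (min_width=14, slack=2)
Line 2: ['network', 'lion', 'how'] (min_width=16, slack=0)
Line 3: ['bus', 'green', 'old', 'we'] (min_width=16, slack=0)
Line 4: ['distance', 'open'] (min_width=13, slack=3)
Line 5: ['paper', 'was', 'cat'] (min_width=13, slack=3)

Answer: | evening vector |
|network lion how|
|bus green old we|
| distance open  |
| paper was cat  |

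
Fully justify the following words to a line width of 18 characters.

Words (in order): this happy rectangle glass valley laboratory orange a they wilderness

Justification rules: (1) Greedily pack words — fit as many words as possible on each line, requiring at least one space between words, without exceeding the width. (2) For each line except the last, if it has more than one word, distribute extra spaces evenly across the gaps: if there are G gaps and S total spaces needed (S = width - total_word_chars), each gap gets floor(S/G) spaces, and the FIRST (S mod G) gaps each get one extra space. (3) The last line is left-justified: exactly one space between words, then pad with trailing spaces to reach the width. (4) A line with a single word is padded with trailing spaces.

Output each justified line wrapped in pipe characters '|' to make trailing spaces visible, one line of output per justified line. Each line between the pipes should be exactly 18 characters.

Answer: |this         happy|
|rectangle    glass|
|valley  laboratory|
|orange    a   they|
|wilderness        |

Derivation:
Line 1: ['this', 'happy'] (min_width=10, slack=8)
Line 2: ['rectangle', 'glass'] (min_width=15, slack=3)
Line 3: ['valley', 'laboratory'] (min_width=17, slack=1)
Line 4: ['orange', 'a', 'they'] (min_width=13, slack=5)
Line 5: ['wilderness'] (min_width=10, slack=8)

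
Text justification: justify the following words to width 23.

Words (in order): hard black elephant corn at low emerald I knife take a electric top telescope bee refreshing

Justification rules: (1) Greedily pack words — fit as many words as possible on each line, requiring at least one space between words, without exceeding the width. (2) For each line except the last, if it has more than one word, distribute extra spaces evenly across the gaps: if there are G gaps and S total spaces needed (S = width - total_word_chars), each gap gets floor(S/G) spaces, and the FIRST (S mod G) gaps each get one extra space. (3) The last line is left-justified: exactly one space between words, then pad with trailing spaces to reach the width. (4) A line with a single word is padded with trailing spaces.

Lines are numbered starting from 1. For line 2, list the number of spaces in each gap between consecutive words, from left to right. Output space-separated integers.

Line 1: ['hard', 'black', 'elephant'] (min_width=19, slack=4)
Line 2: ['corn', 'at', 'low', 'emerald', 'I'] (min_width=21, slack=2)
Line 3: ['knife', 'take', 'a', 'electric'] (min_width=21, slack=2)
Line 4: ['top', 'telescope', 'bee'] (min_width=17, slack=6)
Line 5: ['refreshing'] (min_width=10, slack=13)

Answer: 2 2 1 1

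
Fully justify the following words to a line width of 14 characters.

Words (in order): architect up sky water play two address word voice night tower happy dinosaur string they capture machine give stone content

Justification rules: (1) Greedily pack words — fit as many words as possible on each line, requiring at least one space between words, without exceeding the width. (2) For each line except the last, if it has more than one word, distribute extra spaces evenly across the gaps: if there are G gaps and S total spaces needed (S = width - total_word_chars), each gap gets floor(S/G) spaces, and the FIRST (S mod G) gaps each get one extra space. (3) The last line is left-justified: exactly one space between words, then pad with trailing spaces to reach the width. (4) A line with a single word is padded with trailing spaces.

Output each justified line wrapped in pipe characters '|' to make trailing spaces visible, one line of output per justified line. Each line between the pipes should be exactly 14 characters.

Answer: |architect   up|
|sky water play|
|two    address|
|word     voice|
|night    tower|
|happy dinosaur|
|string    they|
|capture       |
|machine   give|
|stone content |

Derivation:
Line 1: ['architect', 'up'] (min_width=12, slack=2)
Line 2: ['sky', 'water', 'play'] (min_width=14, slack=0)
Line 3: ['two', 'address'] (min_width=11, slack=3)
Line 4: ['word', 'voice'] (min_width=10, slack=4)
Line 5: ['night', 'tower'] (min_width=11, slack=3)
Line 6: ['happy', 'dinosaur'] (min_width=14, slack=0)
Line 7: ['string', 'they'] (min_width=11, slack=3)
Line 8: ['capture'] (min_width=7, slack=7)
Line 9: ['machine', 'give'] (min_width=12, slack=2)
Line 10: ['stone', 'content'] (min_width=13, slack=1)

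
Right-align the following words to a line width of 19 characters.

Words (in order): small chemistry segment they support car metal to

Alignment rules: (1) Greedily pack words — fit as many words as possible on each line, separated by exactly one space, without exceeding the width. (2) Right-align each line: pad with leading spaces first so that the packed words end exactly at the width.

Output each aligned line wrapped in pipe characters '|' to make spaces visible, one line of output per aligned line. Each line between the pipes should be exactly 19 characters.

Line 1: ['small', 'chemistry'] (min_width=15, slack=4)
Line 2: ['segment', 'they'] (min_width=12, slack=7)
Line 3: ['support', 'car', 'metal'] (min_width=17, slack=2)
Line 4: ['to'] (min_width=2, slack=17)

Answer: |    small chemistry|
|       segment they|
|  support car metal|
|                 to|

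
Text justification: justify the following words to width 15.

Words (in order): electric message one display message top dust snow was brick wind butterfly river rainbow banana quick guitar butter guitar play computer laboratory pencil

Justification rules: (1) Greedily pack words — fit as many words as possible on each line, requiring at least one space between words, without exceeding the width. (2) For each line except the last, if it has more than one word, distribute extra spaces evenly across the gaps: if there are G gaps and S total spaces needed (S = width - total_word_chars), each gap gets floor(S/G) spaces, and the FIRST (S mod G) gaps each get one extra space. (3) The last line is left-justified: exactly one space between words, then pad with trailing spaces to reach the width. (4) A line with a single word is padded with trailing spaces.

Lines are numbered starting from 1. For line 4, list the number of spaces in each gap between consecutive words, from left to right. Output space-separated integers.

Answer: 2 2

Derivation:
Line 1: ['electric'] (min_width=8, slack=7)
Line 2: ['message', 'one'] (min_width=11, slack=4)
Line 3: ['display', 'message'] (min_width=15, slack=0)
Line 4: ['top', 'dust', 'snow'] (min_width=13, slack=2)
Line 5: ['was', 'brick', 'wind'] (min_width=14, slack=1)
Line 6: ['butterfly', 'river'] (min_width=15, slack=0)
Line 7: ['rainbow', 'banana'] (min_width=14, slack=1)
Line 8: ['quick', 'guitar'] (min_width=12, slack=3)
Line 9: ['butter', 'guitar'] (min_width=13, slack=2)
Line 10: ['play', 'computer'] (min_width=13, slack=2)
Line 11: ['laboratory'] (min_width=10, slack=5)
Line 12: ['pencil'] (min_width=6, slack=9)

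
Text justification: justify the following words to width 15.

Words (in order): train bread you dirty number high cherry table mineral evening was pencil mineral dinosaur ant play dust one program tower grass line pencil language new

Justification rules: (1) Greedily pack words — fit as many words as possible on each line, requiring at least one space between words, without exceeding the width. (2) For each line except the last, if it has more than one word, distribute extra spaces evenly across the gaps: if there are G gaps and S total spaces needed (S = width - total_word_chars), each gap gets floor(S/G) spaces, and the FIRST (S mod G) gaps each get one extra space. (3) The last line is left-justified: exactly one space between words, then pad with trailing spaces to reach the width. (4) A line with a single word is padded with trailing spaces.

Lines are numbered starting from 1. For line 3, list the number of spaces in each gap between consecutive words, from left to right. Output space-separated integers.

Line 1: ['train', 'bread', 'you'] (min_width=15, slack=0)
Line 2: ['dirty', 'number'] (min_width=12, slack=3)
Line 3: ['high', 'cherry'] (min_width=11, slack=4)
Line 4: ['table', 'mineral'] (min_width=13, slack=2)
Line 5: ['evening', 'was'] (min_width=11, slack=4)
Line 6: ['pencil', 'mineral'] (min_width=14, slack=1)
Line 7: ['dinosaur', 'ant'] (min_width=12, slack=3)
Line 8: ['play', 'dust', 'one'] (min_width=13, slack=2)
Line 9: ['program', 'tower'] (min_width=13, slack=2)
Line 10: ['grass', 'line'] (min_width=10, slack=5)
Line 11: ['pencil', 'language'] (min_width=15, slack=0)
Line 12: ['new'] (min_width=3, slack=12)

Answer: 5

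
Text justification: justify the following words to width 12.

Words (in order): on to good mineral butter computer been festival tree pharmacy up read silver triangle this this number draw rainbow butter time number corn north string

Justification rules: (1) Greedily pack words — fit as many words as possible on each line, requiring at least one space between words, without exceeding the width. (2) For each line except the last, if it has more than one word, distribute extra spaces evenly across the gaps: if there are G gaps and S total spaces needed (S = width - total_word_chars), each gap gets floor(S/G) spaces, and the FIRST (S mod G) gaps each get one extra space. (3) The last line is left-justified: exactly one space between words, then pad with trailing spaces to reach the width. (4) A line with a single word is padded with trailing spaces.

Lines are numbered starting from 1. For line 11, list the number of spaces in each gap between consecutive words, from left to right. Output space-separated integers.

Line 1: ['on', 'to', 'good'] (min_width=10, slack=2)
Line 2: ['mineral'] (min_width=7, slack=5)
Line 3: ['butter'] (min_width=6, slack=6)
Line 4: ['computer'] (min_width=8, slack=4)
Line 5: ['been'] (min_width=4, slack=8)
Line 6: ['festival'] (min_width=8, slack=4)
Line 7: ['tree'] (min_width=4, slack=8)
Line 8: ['pharmacy', 'up'] (min_width=11, slack=1)
Line 9: ['read', 'silver'] (min_width=11, slack=1)
Line 10: ['triangle'] (min_width=8, slack=4)
Line 11: ['this', 'this'] (min_width=9, slack=3)
Line 12: ['number', 'draw'] (min_width=11, slack=1)
Line 13: ['rainbow'] (min_width=7, slack=5)
Line 14: ['butter', 'time'] (min_width=11, slack=1)
Line 15: ['number', 'corn'] (min_width=11, slack=1)
Line 16: ['north', 'string'] (min_width=12, slack=0)

Answer: 4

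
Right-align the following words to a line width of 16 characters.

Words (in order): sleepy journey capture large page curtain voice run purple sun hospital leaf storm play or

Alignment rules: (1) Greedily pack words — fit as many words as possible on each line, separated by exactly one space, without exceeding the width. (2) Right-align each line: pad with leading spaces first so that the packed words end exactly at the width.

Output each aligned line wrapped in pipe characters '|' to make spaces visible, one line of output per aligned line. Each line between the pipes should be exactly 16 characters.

Answer: |  sleepy journey|
|   capture large|
|    page curtain|
|voice run purple|
|    sun hospital|
| leaf storm play|
|              or|

Derivation:
Line 1: ['sleepy', 'journey'] (min_width=14, slack=2)
Line 2: ['capture', 'large'] (min_width=13, slack=3)
Line 3: ['page', 'curtain'] (min_width=12, slack=4)
Line 4: ['voice', 'run', 'purple'] (min_width=16, slack=0)
Line 5: ['sun', 'hospital'] (min_width=12, slack=4)
Line 6: ['leaf', 'storm', 'play'] (min_width=15, slack=1)
Line 7: ['or'] (min_width=2, slack=14)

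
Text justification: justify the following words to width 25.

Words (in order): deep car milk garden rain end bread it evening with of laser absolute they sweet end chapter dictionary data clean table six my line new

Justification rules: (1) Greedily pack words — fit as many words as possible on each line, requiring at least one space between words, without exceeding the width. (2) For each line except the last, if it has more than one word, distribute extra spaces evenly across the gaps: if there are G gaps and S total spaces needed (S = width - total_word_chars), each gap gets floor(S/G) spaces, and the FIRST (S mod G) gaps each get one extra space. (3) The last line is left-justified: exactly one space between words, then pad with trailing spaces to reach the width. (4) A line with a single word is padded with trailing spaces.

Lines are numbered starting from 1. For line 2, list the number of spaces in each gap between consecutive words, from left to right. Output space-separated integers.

Answer: 1 1 1 1

Derivation:
Line 1: ['deep', 'car', 'milk', 'garden', 'rain'] (min_width=25, slack=0)
Line 2: ['end', 'bread', 'it', 'evening', 'with'] (min_width=25, slack=0)
Line 3: ['of', 'laser', 'absolute', 'they'] (min_width=22, slack=3)
Line 4: ['sweet', 'end', 'chapter'] (min_width=17, slack=8)
Line 5: ['dictionary', 'data', 'clean'] (min_width=21, slack=4)
Line 6: ['table', 'six', 'my', 'line', 'new'] (min_width=21, slack=4)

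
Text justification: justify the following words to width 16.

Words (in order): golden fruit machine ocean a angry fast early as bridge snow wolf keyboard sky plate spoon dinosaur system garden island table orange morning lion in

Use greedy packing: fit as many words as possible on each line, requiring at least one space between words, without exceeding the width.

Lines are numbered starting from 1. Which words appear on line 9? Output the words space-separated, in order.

Answer: table orange

Derivation:
Line 1: ['golden', 'fruit'] (min_width=12, slack=4)
Line 2: ['machine', 'ocean', 'a'] (min_width=15, slack=1)
Line 3: ['angry', 'fast', 'early'] (min_width=16, slack=0)
Line 4: ['as', 'bridge', 'snow'] (min_width=14, slack=2)
Line 5: ['wolf', 'keyboard'] (min_width=13, slack=3)
Line 6: ['sky', 'plate', 'spoon'] (min_width=15, slack=1)
Line 7: ['dinosaur', 'system'] (min_width=15, slack=1)
Line 8: ['garden', 'island'] (min_width=13, slack=3)
Line 9: ['table', 'orange'] (min_width=12, slack=4)
Line 10: ['morning', 'lion', 'in'] (min_width=15, slack=1)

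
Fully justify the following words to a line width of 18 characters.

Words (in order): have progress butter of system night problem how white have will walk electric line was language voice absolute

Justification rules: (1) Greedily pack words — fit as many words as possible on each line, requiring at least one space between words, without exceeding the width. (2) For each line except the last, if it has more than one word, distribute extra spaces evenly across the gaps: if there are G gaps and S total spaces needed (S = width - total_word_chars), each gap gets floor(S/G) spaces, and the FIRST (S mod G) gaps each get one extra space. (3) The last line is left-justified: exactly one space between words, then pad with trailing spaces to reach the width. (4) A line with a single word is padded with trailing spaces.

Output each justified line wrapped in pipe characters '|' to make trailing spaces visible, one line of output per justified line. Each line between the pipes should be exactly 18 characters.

Line 1: ['have', 'progress'] (min_width=13, slack=5)
Line 2: ['butter', 'of', 'system'] (min_width=16, slack=2)
Line 3: ['night', 'problem', 'how'] (min_width=17, slack=1)
Line 4: ['white', 'have', 'will'] (min_width=15, slack=3)
Line 5: ['walk', 'electric', 'line'] (min_width=18, slack=0)
Line 6: ['was', 'language', 'voice'] (min_width=18, slack=0)
Line 7: ['absolute'] (min_width=8, slack=10)

Answer: |have      progress|
|butter  of  system|
|night  problem how|
|white   have  will|
|walk electric line|
|was language voice|
|absolute          |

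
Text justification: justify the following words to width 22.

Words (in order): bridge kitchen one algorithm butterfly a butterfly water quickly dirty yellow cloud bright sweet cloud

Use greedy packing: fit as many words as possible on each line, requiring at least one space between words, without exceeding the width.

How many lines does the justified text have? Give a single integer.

Answer: 6

Derivation:
Line 1: ['bridge', 'kitchen', 'one'] (min_width=18, slack=4)
Line 2: ['algorithm', 'butterfly', 'a'] (min_width=21, slack=1)
Line 3: ['butterfly', 'water'] (min_width=15, slack=7)
Line 4: ['quickly', 'dirty', 'yellow'] (min_width=20, slack=2)
Line 5: ['cloud', 'bright', 'sweet'] (min_width=18, slack=4)
Line 6: ['cloud'] (min_width=5, slack=17)
Total lines: 6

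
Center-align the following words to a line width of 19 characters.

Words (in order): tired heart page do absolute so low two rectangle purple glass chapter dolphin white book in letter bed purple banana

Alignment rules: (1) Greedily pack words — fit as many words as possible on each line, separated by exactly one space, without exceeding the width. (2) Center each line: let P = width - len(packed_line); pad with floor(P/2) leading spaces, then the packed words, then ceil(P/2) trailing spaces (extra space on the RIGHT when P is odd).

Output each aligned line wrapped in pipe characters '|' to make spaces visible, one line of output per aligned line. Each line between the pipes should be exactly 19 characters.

Answer: |tired heart page do|
|absolute so low two|
| rectangle purple  |
|   glass chapter   |
|dolphin white book |
|   in letter bed   |
|   purple banana   |

Derivation:
Line 1: ['tired', 'heart', 'page', 'do'] (min_width=19, slack=0)
Line 2: ['absolute', 'so', 'low', 'two'] (min_width=19, slack=0)
Line 3: ['rectangle', 'purple'] (min_width=16, slack=3)
Line 4: ['glass', 'chapter'] (min_width=13, slack=6)
Line 5: ['dolphin', 'white', 'book'] (min_width=18, slack=1)
Line 6: ['in', 'letter', 'bed'] (min_width=13, slack=6)
Line 7: ['purple', 'banana'] (min_width=13, slack=6)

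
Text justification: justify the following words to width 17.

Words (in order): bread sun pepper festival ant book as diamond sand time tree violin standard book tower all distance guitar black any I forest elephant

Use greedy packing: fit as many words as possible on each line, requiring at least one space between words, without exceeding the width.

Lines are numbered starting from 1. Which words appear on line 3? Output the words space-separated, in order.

Line 1: ['bread', 'sun', 'pepper'] (min_width=16, slack=1)
Line 2: ['festival', 'ant', 'book'] (min_width=17, slack=0)
Line 3: ['as', 'diamond', 'sand'] (min_width=15, slack=2)
Line 4: ['time', 'tree', 'violin'] (min_width=16, slack=1)
Line 5: ['standard', 'book'] (min_width=13, slack=4)
Line 6: ['tower', 'all'] (min_width=9, slack=8)
Line 7: ['distance', 'guitar'] (min_width=15, slack=2)
Line 8: ['black', 'any', 'I'] (min_width=11, slack=6)
Line 9: ['forest', 'elephant'] (min_width=15, slack=2)

Answer: as diamond sand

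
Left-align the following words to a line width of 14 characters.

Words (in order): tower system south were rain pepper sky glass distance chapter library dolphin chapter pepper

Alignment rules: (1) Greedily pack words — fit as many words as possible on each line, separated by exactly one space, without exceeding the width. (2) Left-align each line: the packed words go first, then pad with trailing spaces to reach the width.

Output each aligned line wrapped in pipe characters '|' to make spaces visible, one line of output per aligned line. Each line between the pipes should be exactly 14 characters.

Answer: |tower system  |
|south were    |
|rain pepper   |
|sky glass     |
|distance      |
|chapter       |
|library       |
|dolphin       |
|chapter pepper|

Derivation:
Line 1: ['tower', 'system'] (min_width=12, slack=2)
Line 2: ['south', 'were'] (min_width=10, slack=4)
Line 3: ['rain', 'pepper'] (min_width=11, slack=3)
Line 4: ['sky', 'glass'] (min_width=9, slack=5)
Line 5: ['distance'] (min_width=8, slack=6)
Line 6: ['chapter'] (min_width=7, slack=7)
Line 7: ['library'] (min_width=7, slack=7)
Line 8: ['dolphin'] (min_width=7, slack=7)
Line 9: ['chapter', 'pepper'] (min_width=14, slack=0)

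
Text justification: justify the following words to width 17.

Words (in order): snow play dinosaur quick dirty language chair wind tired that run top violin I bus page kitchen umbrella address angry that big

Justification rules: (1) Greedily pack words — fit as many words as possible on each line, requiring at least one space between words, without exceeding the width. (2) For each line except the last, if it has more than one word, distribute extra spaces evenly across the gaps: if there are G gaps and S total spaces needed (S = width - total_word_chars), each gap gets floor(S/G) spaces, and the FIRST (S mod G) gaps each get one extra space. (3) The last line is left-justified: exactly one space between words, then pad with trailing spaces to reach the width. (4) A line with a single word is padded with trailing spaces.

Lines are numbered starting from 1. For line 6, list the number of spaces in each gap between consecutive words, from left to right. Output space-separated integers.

Answer: 1 1 1

Derivation:
Line 1: ['snow', 'play'] (min_width=9, slack=8)
Line 2: ['dinosaur', 'quick'] (min_width=14, slack=3)
Line 3: ['dirty', 'language'] (min_width=14, slack=3)
Line 4: ['chair', 'wind', 'tired'] (min_width=16, slack=1)
Line 5: ['that', 'run', 'top'] (min_width=12, slack=5)
Line 6: ['violin', 'I', 'bus', 'page'] (min_width=17, slack=0)
Line 7: ['kitchen', 'umbrella'] (min_width=16, slack=1)
Line 8: ['address', 'angry'] (min_width=13, slack=4)
Line 9: ['that', 'big'] (min_width=8, slack=9)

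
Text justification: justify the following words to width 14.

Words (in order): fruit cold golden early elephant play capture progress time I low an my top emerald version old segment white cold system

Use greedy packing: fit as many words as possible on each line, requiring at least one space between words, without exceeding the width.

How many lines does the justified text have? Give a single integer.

Line 1: ['fruit', 'cold'] (min_width=10, slack=4)
Line 2: ['golden', 'early'] (min_width=12, slack=2)
Line 3: ['elephant', 'play'] (min_width=13, slack=1)
Line 4: ['capture'] (min_width=7, slack=7)
Line 5: ['progress', 'time'] (min_width=13, slack=1)
Line 6: ['I', 'low', 'an', 'my'] (min_width=11, slack=3)
Line 7: ['top', 'emerald'] (min_width=11, slack=3)
Line 8: ['version', 'old'] (min_width=11, slack=3)
Line 9: ['segment', 'white'] (min_width=13, slack=1)
Line 10: ['cold', 'system'] (min_width=11, slack=3)
Total lines: 10

Answer: 10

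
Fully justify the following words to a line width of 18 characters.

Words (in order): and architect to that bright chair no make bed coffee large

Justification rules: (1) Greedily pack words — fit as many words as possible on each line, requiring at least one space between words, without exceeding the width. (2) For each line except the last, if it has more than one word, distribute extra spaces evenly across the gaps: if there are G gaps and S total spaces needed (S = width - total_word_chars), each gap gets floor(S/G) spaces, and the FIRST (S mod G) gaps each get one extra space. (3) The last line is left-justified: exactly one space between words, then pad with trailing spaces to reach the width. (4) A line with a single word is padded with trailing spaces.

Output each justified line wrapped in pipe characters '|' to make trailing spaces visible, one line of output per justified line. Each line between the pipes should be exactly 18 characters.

Line 1: ['and', 'architect', 'to'] (min_width=16, slack=2)
Line 2: ['that', 'bright', 'chair'] (min_width=17, slack=1)
Line 3: ['no', 'make', 'bed', 'coffee'] (min_width=18, slack=0)
Line 4: ['large'] (min_width=5, slack=13)

Answer: |and  architect  to|
|that  bright chair|
|no make bed coffee|
|large             |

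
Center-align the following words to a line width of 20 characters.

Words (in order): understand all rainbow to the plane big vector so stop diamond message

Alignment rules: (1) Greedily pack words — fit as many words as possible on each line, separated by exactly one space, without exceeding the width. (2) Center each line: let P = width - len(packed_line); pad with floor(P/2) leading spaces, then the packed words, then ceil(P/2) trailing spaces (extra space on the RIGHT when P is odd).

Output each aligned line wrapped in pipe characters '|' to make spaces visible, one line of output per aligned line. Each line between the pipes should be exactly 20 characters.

Answer: |   understand all   |
|rainbow to the plane|
| big vector so stop |
|  diamond message   |

Derivation:
Line 1: ['understand', 'all'] (min_width=14, slack=6)
Line 2: ['rainbow', 'to', 'the', 'plane'] (min_width=20, slack=0)
Line 3: ['big', 'vector', 'so', 'stop'] (min_width=18, slack=2)
Line 4: ['diamond', 'message'] (min_width=15, slack=5)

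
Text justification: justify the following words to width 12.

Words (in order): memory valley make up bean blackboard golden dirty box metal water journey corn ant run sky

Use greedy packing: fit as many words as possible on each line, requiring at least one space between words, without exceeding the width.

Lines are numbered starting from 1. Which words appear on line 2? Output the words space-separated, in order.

Line 1: ['memory'] (min_width=6, slack=6)
Line 2: ['valley', 'make'] (min_width=11, slack=1)
Line 3: ['up', 'bean'] (min_width=7, slack=5)
Line 4: ['blackboard'] (min_width=10, slack=2)
Line 5: ['golden', 'dirty'] (min_width=12, slack=0)
Line 6: ['box', 'metal'] (min_width=9, slack=3)
Line 7: ['water'] (min_width=5, slack=7)
Line 8: ['journey', 'corn'] (min_width=12, slack=0)
Line 9: ['ant', 'run', 'sky'] (min_width=11, slack=1)

Answer: valley make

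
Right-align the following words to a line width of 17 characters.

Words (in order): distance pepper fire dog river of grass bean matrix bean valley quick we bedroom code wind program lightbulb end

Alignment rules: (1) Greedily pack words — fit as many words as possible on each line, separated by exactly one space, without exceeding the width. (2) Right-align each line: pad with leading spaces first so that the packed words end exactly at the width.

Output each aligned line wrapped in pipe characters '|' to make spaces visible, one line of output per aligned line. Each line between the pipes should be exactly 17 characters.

Answer: |  distance pepper|
|fire dog river of|
|grass bean matrix|
|bean valley quick|
|  we bedroom code|
|     wind program|
|    lightbulb end|

Derivation:
Line 1: ['distance', 'pepper'] (min_width=15, slack=2)
Line 2: ['fire', 'dog', 'river', 'of'] (min_width=17, slack=0)
Line 3: ['grass', 'bean', 'matrix'] (min_width=17, slack=0)
Line 4: ['bean', 'valley', 'quick'] (min_width=17, slack=0)
Line 5: ['we', 'bedroom', 'code'] (min_width=15, slack=2)
Line 6: ['wind', 'program'] (min_width=12, slack=5)
Line 7: ['lightbulb', 'end'] (min_width=13, slack=4)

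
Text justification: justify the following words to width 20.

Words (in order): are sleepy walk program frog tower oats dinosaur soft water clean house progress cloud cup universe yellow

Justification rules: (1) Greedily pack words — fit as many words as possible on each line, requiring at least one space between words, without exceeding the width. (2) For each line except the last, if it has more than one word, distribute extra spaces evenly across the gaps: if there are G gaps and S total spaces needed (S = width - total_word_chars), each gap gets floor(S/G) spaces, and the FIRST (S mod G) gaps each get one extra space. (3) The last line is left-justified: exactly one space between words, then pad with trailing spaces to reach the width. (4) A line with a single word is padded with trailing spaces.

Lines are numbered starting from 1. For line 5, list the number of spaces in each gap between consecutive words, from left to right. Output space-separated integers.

Answer: 2 2

Derivation:
Line 1: ['are', 'sleepy', 'walk'] (min_width=15, slack=5)
Line 2: ['program', 'frog', 'tower'] (min_width=18, slack=2)
Line 3: ['oats', 'dinosaur', 'soft'] (min_width=18, slack=2)
Line 4: ['water', 'clean', 'house'] (min_width=17, slack=3)
Line 5: ['progress', 'cloud', 'cup'] (min_width=18, slack=2)
Line 6: ['universe', 'yellow'] (min_width=15, slack=5)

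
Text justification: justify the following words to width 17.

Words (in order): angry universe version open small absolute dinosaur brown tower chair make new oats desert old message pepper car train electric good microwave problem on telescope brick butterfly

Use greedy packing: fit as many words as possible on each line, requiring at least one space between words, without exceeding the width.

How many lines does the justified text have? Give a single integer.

Answer: 12

Derivation:
Line 1: ['angry', 'universe'] (min_width=14, slack=3)
Line 2: ['version', 'open'] (min_width=12, slack=5)
Line 3: ['small', 'absolute'] (min_width=14, slack=3)
Line 4: ['dinosaur', 'brown'] (min_width=14, slack=3)
Line 5: ['tower', 'chair', 'make'] (min_width=16, slack=1)
Line 6: ['new', 'oats', 'desert'] (min_width=15, slack=2)
Line 7: ['old', 'message'] (min_width=11, slack=6)
Line 8: ['pepper', 'car', 'train'] (min_width=16, slack=1)
Line 9: ['electric', 'good'] (min_width=13, slack=4)
Line 10: ['microwave', 'problem'] (min_width=17, slack=0)
Line 11: ['on', 'telescope'] (min_width=12, slack=5)
Line 12: ['brick', 'butterfly'] (min_width=15, slack=2)
Total lines: 12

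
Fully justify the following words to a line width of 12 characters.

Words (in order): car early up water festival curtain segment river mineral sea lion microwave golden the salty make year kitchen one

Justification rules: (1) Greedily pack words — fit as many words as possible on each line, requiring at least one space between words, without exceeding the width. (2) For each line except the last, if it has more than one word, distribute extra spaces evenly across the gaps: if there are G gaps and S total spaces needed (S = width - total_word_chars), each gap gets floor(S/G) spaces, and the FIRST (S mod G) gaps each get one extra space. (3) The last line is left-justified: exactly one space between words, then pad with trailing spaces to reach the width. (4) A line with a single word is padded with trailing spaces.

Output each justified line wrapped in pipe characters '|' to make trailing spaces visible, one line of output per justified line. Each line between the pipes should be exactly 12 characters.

Line 1: ['car', 'early', 'up'] (min_width=12, slack=0)
Line 2: ['water'] (min_width=5, slack=7)
Line 3: ['festival'] (min_width=8, slack=4)
Line 4: ['curtain'] (min_width=7, slack=5)
Line 5: ['segment'] (min_width=7, slack=5)
Line 6: ['river'] (min_width=5, slack=7)
Line 7: ['mineral', 'sea'] (min_width=11, slack=1)
Line 8: ['lion'] (min_width=4, slack=8)
Line 9: ['microwave'] (min_width=9, slack=3)
Line 10: ['golden', 'the'] (min_width=10, slack=2)
Line 11: ['salty', 'make'] (min_width=10, slack=2)
Line 12: ['year', 'kitchen'] (min_width=12, slack=0)
Line 13: ['one'] (min_width=3, slack=9)

Answer: |car early up|
|water       |
|festival    |
|curtain     |
|segment     |
|river       |
|mineral  sea|
|lion        |
|microwave   |
|golden   the|
|salty   make|
|year kitchen|
|one         |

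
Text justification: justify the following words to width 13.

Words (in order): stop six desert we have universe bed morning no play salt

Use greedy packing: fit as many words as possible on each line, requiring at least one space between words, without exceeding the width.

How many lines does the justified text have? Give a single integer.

Answer: 5

Derivation:
Line 1: ['stop', 'six'] (min_width=8, slack=5)
Line 2: ['desert', 'we'] (min_width=9, slack=4)
Line 3: ['have', 'universe'] (min_width=13, slack=0)
Line 4: ['bed', 'morning'] (min_width=11, slack=2)
Line 5: ['no', 'play', 'salt'] (min_width=12, slack=1)
Total lines: 5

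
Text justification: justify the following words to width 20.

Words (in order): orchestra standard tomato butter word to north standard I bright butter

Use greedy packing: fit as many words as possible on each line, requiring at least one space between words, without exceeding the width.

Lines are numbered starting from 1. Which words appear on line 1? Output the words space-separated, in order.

Answer: orchestra standard

Derivation:
Line 1: ['orchestra', 'standard'] (min_width=18, slack=2)
Line 2: ['tomato', 'butter', 'word'] (min_width=18, slack=2)
Line 3: ['to', 'north', 'standard', 'I'] (min_width=19, slack=1)
Line 4: ['bright', 'butter'] (min_width=13, slack=7)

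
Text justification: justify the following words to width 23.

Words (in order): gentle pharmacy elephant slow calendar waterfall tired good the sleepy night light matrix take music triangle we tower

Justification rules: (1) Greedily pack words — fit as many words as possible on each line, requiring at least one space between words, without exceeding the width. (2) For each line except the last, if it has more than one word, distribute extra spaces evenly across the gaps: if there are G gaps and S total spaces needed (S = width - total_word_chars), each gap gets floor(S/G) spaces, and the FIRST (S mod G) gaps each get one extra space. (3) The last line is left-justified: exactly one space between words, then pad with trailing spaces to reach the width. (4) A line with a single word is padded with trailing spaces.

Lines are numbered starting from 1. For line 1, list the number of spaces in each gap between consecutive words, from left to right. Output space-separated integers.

Answer: 9

Derivation:
Line 1: ['gentle', 'pharmacy'] (min_width=15, slack=8)
Line 2: ['elephant', 'slow', 'calendar'] (min_width=22, slack=1)
Line 3: ['waterfall', 'tired', 'good'] (min_width=20, slack=3)
Line 4: ['the', 'sleepy', 'night', 'light'] (min_width=22, slack=1)
Line 5: ['matrix', 'take', 'music'] (min_width=17, slack=6)
Line 6: ['triangle', 'we', 'tower'] (min_width=17, slack=6)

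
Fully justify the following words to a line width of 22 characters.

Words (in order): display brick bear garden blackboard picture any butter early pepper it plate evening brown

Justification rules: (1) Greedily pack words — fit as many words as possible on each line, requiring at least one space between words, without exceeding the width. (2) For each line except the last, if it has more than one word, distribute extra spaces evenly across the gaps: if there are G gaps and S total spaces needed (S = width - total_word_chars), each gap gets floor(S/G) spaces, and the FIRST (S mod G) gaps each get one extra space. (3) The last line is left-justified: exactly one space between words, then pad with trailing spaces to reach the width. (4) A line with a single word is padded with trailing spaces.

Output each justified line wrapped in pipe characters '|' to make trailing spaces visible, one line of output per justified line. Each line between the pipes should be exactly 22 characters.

Answer: |display   brick   bear|
|garden      blackboard|
|picture   any   butter|
|early  pepper it plate|
|evening brown         |

Derivation:
Line 1: ['display', 'brick', 'bear'] (min_width=18, slack=4)
Line 2: ['garden', 'blackboard'] (min_width=17, slack=5)
Line 3: ['picture', 'any', 'butter'] (min_width=18, slack=4)
Line 4: ['early', 'pepper', 'it', 'plate'] (min_width=21, slack=1)
Line 5: ['evening', 'brown'] (min_width=13, slack=9)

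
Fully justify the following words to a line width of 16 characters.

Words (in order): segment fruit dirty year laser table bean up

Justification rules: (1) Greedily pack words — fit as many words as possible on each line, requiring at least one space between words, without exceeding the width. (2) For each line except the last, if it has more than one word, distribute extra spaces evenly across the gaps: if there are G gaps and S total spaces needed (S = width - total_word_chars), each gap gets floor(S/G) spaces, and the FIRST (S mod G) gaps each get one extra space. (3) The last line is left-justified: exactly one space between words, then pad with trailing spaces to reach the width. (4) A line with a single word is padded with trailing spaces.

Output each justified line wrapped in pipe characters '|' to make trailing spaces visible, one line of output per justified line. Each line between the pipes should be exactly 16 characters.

Answer: |segment    fruit|
|dirty year laser|
|table bean up   |

Derivation:
Line 1: ['segment', 'fruit'] (min_width=13, slack=3)
Line 2: ['dirty', 'year', 'laser'] (min_width=16, slack=0)
Line 3: ['table', 'bean', 'up'] (min_width=13, slack=3)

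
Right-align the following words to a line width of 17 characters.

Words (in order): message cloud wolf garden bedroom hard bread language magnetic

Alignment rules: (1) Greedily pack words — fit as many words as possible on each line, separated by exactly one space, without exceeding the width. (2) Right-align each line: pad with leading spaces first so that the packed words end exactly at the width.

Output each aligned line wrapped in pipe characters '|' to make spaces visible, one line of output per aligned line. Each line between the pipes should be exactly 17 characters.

Line 1: ['message', 'cloud'] (min_width=13, slack=4)
Line 2: ['wolf', 'garden'] (min_width=11, slack=6)
Line 3: ['bedroom', 'hard'] (min_width=12, slack=5)
Line 4: ['bread', 'language'] (min_width=14, slack=3)
Line 5: ['magnetic'] (min_width=8, slack=9)

Answer: |    message cloud|
|      wolf garden|
|     bedroom hard|
|   bread language|
|         magnetic|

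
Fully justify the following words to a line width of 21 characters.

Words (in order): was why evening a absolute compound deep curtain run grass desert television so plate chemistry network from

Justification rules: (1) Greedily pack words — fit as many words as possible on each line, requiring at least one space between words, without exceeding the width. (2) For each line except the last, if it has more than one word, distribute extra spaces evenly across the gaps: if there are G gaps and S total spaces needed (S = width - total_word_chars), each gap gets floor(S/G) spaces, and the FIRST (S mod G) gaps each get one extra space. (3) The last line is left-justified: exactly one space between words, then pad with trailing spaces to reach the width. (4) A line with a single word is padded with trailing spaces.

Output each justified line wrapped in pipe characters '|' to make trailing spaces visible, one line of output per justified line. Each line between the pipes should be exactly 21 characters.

Answer: |was   why  evening  a|
|absolute     compound|
|deep    curtain   run|
|grass          desert|
|television  so  plate|
|chemistry     network|
|from                 |

Derivation:
Line 1: ['was', 'why', 'evening', 'a'] (min_width=17, slack=4)
Line 2: ['absolute', 'compound'] (min_width=17, slack=4)
Line 3: ['deep', 'curtain', 'run'] (min_width=16, slack=5)
Line 4: ['grass', 'desert'] (min_width=12, slack=9)
Line 5: ['television', 'so', 'plate'] (min_width=19, slack=2)
Line 6: ['chemistry', 'network'] (min_width=17, slack=4)
Line 7: ['from'] (min_width=4, slack=17)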